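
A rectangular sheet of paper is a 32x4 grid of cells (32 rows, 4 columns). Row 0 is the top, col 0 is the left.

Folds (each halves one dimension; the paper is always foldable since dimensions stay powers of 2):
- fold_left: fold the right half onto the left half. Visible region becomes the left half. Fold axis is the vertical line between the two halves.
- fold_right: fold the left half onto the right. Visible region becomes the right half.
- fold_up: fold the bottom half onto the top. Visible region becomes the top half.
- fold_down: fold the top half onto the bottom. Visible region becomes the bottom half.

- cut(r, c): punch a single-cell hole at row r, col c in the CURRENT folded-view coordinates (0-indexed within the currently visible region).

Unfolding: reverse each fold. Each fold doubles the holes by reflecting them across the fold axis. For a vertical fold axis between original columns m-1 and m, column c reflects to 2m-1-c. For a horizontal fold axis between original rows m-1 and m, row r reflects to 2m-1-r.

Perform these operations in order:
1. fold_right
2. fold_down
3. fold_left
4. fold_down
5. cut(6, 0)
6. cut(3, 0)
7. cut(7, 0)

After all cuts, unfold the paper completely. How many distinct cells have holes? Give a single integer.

Op 1 fold_right: fold axis v@2; visible region now rows[0,32) x cols[2,4) = 32x2
Op 2 fold_down: fold axis h@16; visible region now rows[16,32) x cols[2,4) = 16x2
Op 3 fold_left: fold axis v@3; visible region now rows[16,32) x cols[2,3) = 16x1
Op 4 fold_down: fold axis h@24; visible region now rows[24,32) x cols[2,3) = 8x1
Op 5 cut(6, 0): punch at orig (30,2); cuts so far [(30, 2)]; region rows[24,32) x cols[2,3) = 8x1
Op 6 cut(3, 0): punch at orig (27,2); cuts so far [(27, 2), (30, 2)]; region rows[24,32) x cols[2,3) = 8x1
Op 7 cut(7, 0): punch at orig (31,2); cuts so far [(27, 2), (30, 2), (31, 2)]; region rows[24,32) x cols[2,3) = 8x1
Unfold 1 (reflect across h@24): 6 holes -> [(16, 2), (17, 2), (20, 2), (27, 2), (30, 2), (31, 2)]
Unfold 2 (reflect across v@3): 12 holes -> [(16, 2), (16, 3), (17, 2), (17, 3), (20, 2), (20, 3), (27, 2), (27, 3), (30, 2), (30, 3), (31, 2), (31, 3)]
Unfold 3 (reflect across h@16): 24 holes -> [(0, 2), (0, 3), (1, 2), (1, 3), (4, 2), (4, 3), (11, 2), (11, 3), (14, 2), (14, 3), (15, 2), (15, 3), (16, 2), (16, 3), (17, 2), (17, 3), (20, 2), (20, 3), (27, 2), (27, 3), (30, 2), (30, 3), (31, 2), (31, 3)]
Unfold 4 (reflect across v@2): 48 holes -> [(0, 0), (0, 1), (0, 2), (0, 3), (1, 0), (1, 1), (1, 2), (1, 3), (4, 0), (4, 1), (4, 2), (4, 3), (11, 0), (11, 1), (11, 2), (11, 3), (14, 0), (14, 1), (14, 2), (14, 3), (15, 0), (15, 1), (15, 2), (15, 3), (16, 0), (16, 1), (16, 2), (16, 3), (17, 0), (17, 1), (17, 2), (17, 3), (20, 0), (20, 1), (20, 2), (20, 3), (27, 0), (27, 1), (27, 2), (27, 3), (30, 0), (30, 1), (30, 2), (30, 3), (31, 0), (31, 1), (31, 2), (31, 3)]

Answer: 48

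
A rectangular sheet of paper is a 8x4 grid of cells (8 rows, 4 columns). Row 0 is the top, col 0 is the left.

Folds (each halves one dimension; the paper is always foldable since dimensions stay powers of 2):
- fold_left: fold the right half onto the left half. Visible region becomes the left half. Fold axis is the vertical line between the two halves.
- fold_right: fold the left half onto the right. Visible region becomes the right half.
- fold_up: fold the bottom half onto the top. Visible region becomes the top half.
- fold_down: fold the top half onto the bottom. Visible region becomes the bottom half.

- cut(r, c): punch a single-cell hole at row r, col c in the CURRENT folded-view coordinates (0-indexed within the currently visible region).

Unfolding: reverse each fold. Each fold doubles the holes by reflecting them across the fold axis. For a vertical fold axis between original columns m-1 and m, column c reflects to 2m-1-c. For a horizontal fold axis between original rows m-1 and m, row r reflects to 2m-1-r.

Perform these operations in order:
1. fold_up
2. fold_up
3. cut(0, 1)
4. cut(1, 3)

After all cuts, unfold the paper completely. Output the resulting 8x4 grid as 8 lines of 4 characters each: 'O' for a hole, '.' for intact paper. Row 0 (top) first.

Answer: .O..
...O
...O
.O..
.O..
...O
...O
.O..

Derivation:
Op 1 fold_up: fold axis h@4; visible region now rows[0,4) x cols[0,4) = 4x4
Op 2 fold_up: fold axis h@2; visible region now rows[0,2) x cols[0,4) = 2x4
Op 3 cut(0, 1): punch at orig (0,1); cuts so far [(0, 1)]; region rows[0,2) x cols[0,4) = 2x4
Op 4 cut(1, 3): punch at orig (1,3); cuts so far [(0, 1), (1, 3)]; region rows[0,2) x cols[0,4) = 2x4
Unfold 1 (reflect across h@2): 4 holes -> [(0, 1), (1, 3), (2, 3), (3, 1)]
Unfold 2 (reflect across h@4): 8 holes -> [(0, 1), (1, 3), (2, 3), (3, 1), (4, 1), (5, 3), (6, 3), (7, 1)]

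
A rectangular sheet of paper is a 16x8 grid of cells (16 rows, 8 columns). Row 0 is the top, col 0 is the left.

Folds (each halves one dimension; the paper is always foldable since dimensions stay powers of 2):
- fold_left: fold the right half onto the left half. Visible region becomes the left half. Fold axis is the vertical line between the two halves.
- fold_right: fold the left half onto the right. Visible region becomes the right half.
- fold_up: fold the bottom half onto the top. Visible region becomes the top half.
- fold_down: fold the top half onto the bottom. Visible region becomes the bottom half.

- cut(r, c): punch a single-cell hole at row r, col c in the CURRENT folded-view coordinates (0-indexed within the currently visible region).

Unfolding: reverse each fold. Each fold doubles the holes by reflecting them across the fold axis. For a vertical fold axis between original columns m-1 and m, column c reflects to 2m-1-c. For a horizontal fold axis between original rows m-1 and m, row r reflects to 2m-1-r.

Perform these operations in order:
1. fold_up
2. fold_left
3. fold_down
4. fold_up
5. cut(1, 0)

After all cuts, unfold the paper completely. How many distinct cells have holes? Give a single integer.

Op 1 fold_up: fold axis h@8; visible region now rows[0,8) x cols[0,8) = 8x8
Op 2 fold_left: fold axis v@4; visible region now rows[0,8) x cols[0,4) = 8x4
Op 3 fold_down: fold axis h@4; visible region now rows[4,8) x cols[0,4) = 4x4
Op 4 fold_up: fold axis h@6; visible region now rows[4,6) x cols[0,4) = 2x4
Op 5 cut(1, 0): punch at orig (5,0); cuts so far [(5, 0)]; region rows[4,6) x cols[0,4) = 2x4
Unfold 1 (reflect across h@6): 2 holes -> [(5, 0), (6, 0)]
Unfold 2 (reflect across h@4): 4 holes -> [(1, 0), (2, 0), (5, 0), (6, 0)]
Unfold 3 (reflect across v@4): 8 holes -> [(1, 0), (1, 7), (2, 0), (2, 7), (5, 0), (5, 7), (6, 0), (6, 7)]
Unfold 4 (reflect across h@8): 16 holes -> [(1, 0), (1, 7), (2, 0), (2, 7), (5, 0), (5, 7), (6, 0), (6, 7), (9, 0), (9, 7), (10, 0), (10, 7), (13, 0), (13, 7), (14, 0), (14, 7)]

Answer: 16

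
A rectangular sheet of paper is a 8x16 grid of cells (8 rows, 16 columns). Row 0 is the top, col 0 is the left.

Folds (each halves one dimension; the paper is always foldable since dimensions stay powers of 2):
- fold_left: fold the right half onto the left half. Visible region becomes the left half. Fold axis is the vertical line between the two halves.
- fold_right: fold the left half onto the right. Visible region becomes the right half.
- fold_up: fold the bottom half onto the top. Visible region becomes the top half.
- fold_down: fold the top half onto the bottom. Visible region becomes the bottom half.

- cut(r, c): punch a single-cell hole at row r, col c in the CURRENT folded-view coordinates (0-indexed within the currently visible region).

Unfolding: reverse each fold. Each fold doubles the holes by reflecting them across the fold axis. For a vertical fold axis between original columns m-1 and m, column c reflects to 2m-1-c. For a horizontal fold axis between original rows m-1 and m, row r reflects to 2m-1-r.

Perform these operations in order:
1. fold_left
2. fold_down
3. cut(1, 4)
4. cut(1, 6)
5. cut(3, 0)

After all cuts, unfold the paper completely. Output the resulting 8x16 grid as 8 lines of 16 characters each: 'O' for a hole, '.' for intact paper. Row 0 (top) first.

Op 1 fold_left: fold axis v@8; visible region now rows[0,8) x cols[0,8) = 8x8
Op 2 fold_down: fold axis h@4; visible region now rows[4,8) x cols[0,8) = 4x8
Op 3 cut(1, 4): punch at orig (5,4); cuts so far [(5, 4)]; region rows[4,8) x cols[0,8) = 4x8
Op 4 cut(1, 6): punch at orig (5,6); cuts so far [(5, 4), (5, 6)]; region rows[4,8) x cols[0,8) = 4x8
Op 5 cut(3, 0): punch at orig (7,0); cuts so far [(5, 4), (5, 6), (7, 0)]; region rows[4,8) x cols[0,8) = 4x8
Unfold 1 (reflect across h@4): 6 holes -> [(0, 0), (2, 4), (2, 6), (5, 4), (5, 6), (7, 0)]
Unfold 2 (reflect across v@8): 12 holes -> [(0, 0), (0, 15), (2, 4), (2, 6), (2, 9), (2, 11), (5, 4), (5, 6), (5, 9), (5, 11), (7, 0), (7, 15)]

Answer: O..............O
................
....O.O..O.O....
................
................
....O.O..O.O....
................
O..............O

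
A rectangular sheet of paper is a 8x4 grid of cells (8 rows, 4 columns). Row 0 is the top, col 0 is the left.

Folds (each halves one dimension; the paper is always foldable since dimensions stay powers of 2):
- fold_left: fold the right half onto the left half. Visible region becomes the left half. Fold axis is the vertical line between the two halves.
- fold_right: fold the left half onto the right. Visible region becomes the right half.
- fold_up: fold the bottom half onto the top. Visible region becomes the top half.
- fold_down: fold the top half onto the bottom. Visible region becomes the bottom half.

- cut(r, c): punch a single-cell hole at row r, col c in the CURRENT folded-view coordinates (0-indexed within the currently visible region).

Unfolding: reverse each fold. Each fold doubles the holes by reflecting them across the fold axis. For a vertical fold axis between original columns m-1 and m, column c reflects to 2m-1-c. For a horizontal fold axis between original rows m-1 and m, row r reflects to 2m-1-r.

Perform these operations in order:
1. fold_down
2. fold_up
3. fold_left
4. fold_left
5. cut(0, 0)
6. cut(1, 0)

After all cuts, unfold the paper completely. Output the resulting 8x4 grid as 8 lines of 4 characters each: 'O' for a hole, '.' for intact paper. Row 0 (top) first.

Answer: OOOO
OOOO
OOOO
OOOO
OOOO
OOOO
OOOO
OOOO

Derivation:
Op 1 fold_down: fold axis h@4; visible region now rows[4,8) x cols[0,4) = 4x4
Op 2 fold_up: fold axis h@6; visible region now rows[4,6) x cols[0,4) = 2x4
Op 3 fold_left: fold axis v@2; visible region now rows[4,6) x cols[0,2) = 2x2
Op 4 fold_left: fold axis v@1; visible region now rows[4,6) x cols[0,1) = 2x1
Op 5 cut(0, 0): punch at orig (4,0); cuts so far [(4, 0)]; region rows[4,6) x cols[0,1) = 2x1
Op 6 cut(1, 0): punch at orig (5,0); cuts so far [(4, 0), (5, 0)]; region rows[4,6) x cols[0,1) = 2x1
Unfold 1 (reflect across v@1): 4 holes -> [(4, 0), (4, 1), (5, 0), (5, 1)]
Unfold 2 (reflect across v@2): 8 holes -> [(4, 0), (4, 1), (4, 2), (4, 3), (5, 0), (5, 1), (5, 2), (5, 3)]
Unfold 3 (reflect across h@6): 16 holes -> [(4, 0), (4, 1), (4, 2), (4, 3), (5, 0), (5, 1), (5, 2), (5, 3), (6, 0), (6, 1), (6, 2), (6, 3), (7, 0), (7, 1), (7, 2), (7, 3)]
Unfold 4 (reflect across h@4): 32 holes -> [(0, 0), (0, 1), (0, 2), (0, 3), (1, 0), (1, 1), (1, 2), (1, 3), (2, 0), (2, 1), (2, 2), (2, 3), (3, 0), (3, 1), (3, 2), (3, 3), (4, 0), (4, 1), (4, 2), (4, 3), (5, 0), (5, 1), (5, 2), (5, 3), (6, 0), (6, 1), (6, 2), (6, 3), (7, 0), (7, 1), (7, 2), (7, 3)]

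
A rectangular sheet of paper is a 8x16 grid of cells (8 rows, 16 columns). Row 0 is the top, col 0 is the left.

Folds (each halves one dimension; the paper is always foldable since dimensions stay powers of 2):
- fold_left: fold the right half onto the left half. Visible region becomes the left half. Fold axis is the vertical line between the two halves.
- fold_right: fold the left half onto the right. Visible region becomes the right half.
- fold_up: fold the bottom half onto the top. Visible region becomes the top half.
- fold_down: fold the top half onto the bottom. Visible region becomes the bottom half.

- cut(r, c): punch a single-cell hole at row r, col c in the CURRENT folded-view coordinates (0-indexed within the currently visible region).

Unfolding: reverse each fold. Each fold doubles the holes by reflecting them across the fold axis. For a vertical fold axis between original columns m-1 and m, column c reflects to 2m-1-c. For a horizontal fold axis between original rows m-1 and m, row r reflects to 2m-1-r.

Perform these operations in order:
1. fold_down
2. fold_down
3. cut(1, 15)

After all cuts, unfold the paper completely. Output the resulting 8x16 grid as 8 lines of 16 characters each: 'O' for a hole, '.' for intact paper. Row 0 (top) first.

Op 1 fold_down: fold axis h@4; visible region now rows[4,8) x cols[0,16) = 4x16
Op 2 fold_down: fold axis h@6; visible region now rows[6,8) x cols[0,16) = 2x16
Op 3 cut(1, 15): punch at orig (7,15); cuts so far [(7, 15)]; region rows[6,8) x cols[0,16) = 2x16
Unfold 1 (reflect across h@6): 2 holes -> [(4, 15), (7, 15)]
Unfold 2 (reflect across h@4): 4 holes -> [(0, 15), (3, 15), (4, 15), (7, 15)]

Answer: ...............O
................
................
...............O
...............O
................
................
...............O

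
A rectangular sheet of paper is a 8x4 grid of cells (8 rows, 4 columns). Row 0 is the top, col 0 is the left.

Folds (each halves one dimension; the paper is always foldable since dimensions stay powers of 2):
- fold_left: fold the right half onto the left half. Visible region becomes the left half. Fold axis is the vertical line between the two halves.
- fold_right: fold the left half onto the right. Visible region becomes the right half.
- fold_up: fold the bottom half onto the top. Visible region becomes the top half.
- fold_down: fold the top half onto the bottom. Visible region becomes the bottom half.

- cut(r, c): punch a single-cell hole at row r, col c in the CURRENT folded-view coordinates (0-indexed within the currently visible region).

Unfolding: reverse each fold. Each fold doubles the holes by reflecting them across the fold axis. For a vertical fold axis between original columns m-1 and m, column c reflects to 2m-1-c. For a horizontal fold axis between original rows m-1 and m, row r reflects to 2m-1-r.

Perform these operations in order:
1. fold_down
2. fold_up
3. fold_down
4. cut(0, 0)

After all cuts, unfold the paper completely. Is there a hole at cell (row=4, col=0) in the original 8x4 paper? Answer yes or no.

Op 1 fold_down: fold axis h@4; visible region now rows[4,8) x cols[0,4) = 4x4
Op 2 fold_up: fold axis h@6; visible region now rows[4,6) x cols[0,4) = 2x4
Op 3 fold_down: fold axis h@5; visible region now rows[5,6) x cols[0,4) = 1x4
Op 4 cut(0, 0): punch at orig (5,0); cuts so far [(5, 0)]; region rows[5,6) x cols[0,4) = 1x4
Unfold 1 (reflect across h@5): 2 holes -> [(4, 0), (5, 0)]
Unfold 2 (reflect across h@6): 4 holes -> [(4, 0), (5, 0), (6, 0), (7, 0)]
Unfold 3 (reflect across h@4): 8 holes -> [(0, 0), (1, 0), (2, 0), (3, 0), (4, 0), (5, 0), (6, 0), (7, 0)]
Holes: [(0, 0), (1, 0), (2, 0), (3, 0), (4, 0), (5, 0), (6, 0), (7, 0)]

Answer: yes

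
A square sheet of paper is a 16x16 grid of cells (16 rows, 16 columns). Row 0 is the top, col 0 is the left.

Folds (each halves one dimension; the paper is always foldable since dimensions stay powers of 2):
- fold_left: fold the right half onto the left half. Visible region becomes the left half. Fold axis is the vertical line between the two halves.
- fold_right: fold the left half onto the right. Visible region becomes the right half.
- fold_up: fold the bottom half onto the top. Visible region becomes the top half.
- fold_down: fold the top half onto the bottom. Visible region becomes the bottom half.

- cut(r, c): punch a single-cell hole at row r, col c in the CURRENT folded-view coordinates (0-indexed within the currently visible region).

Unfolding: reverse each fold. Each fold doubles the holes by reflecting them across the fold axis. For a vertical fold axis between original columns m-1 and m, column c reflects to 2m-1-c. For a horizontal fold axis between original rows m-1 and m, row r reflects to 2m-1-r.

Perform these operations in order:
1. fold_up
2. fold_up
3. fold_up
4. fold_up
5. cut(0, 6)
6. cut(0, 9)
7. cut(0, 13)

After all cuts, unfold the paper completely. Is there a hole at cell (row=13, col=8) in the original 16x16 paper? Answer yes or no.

Op 1 fold_up: fold axis h@8; visible region now rows[0,8) x cols[0,16) = 8x16
Op 2 fold_up: fold axis h@4; visible region now rows[0,4) x cols[0,16) = 4x16
Op 3 fold_up: fold axis h@2; visible region now rows[0,2) x cols[0,16) = 2x16
Op 4 fold_up: fold axis h@1; visible region now rows[0,1) x cols[0,16) = 1x16
Op 5 cut(0, 6): punch at orig (0,6); cuts so far [(0, 6)]; region rows[0,1) x cols[0,16) = 1x16
Op 6 cut(0, 9): punch at orig (0,9); cuts so far [(0, 6), (0, 9)]; region rows[0,1) x cols[0,16) = 1x16
Op 7 cut(0, 13): punch at orig (0,13); cuts so far [(0, 6), (0, 9), (0, 13)]; region rows[0,1) x cols[0,16) = 1x16
Unfold 1 (reflect across h@1): 6 holes -> [(0, 6), (0, 9), (0, 13), (1, 6), (1, 9), (1, 13)]
Unfold 2 (reflect across h@2): 12 holes -> [(0, 6), (0, 9), (0, 13), (1, 6), (1, 9), (1, 13), (2, 6), (2, 9), (2, 13), (3, 6), (3, 9), (3, 13)]
Unfold 3 (reflect across h@4): 24 holes -> [(0, 6), (0, 9), (0, 13), (1, 6), (1, 9), (1, 13), (2, 6), (2, 9), (2, 13), (3, 6), (3, 9), (3, 13), (4, 6), (4, 9), (4, 13), (5, 6), (5, 9), (5, 13), (6, 6), (6, 9), (6, 13), (7, 6), (7, 9), (7, 13)]
Unfold 4 (reflect across h@8): 48 holes -> [(0, 6), (0, 9), (0, 13), (1, 6), (1, 9), (1, 13), (2, 6), (2, 9), (2, 13), (3, 6), (3, 9), (3, 13), (4, 6), (4, 9), (4, 13), (5, 6), (5, 9), (5, 13), (6, 6), (6, 9), (6, 13), (7, 6), (7, 9), (7, 13), (8, 6), (8, 9), (8, 13), (9, 6), (9, 9), (9, 13), (10, 6), (10, 9), (10, 13), (11, 6), (11, 9), (11, 13), (12, 6), (12, 9), (12, 13), (13, 6), (13, 9), (13, 13), (14, 6), (14, 9), (14, 13), (15, 6), (15, 9), (15, 13)]
Holes: [(0, 6), (0, 9), (0, 13), (1, 6), (1, 9), (1, 13), (2, 6), (2, 9), (2, 13), (3, 6), (3, 9), (3, 13), (4, 6), (4, 9), (4, 13), (5, 6), (5, 9), (5, 13), (6, 6), (6, 9), (6, 13), (7, 6), (7, 9), (7, 13), (8, 6), (8, 9), (8, 13), (9, 6), (9, 9), (9, 13), (10, 6), (10, 9), (10, 13), (11, 6), (11, 9), (11, 13), (12, 6), (12, 9), (12, 13), (13, 6), (13, 9), (13, 13), (14, 6), (14, 9), (14, 13), (15, 6), (15, 9), (15, 13)]

Answer: no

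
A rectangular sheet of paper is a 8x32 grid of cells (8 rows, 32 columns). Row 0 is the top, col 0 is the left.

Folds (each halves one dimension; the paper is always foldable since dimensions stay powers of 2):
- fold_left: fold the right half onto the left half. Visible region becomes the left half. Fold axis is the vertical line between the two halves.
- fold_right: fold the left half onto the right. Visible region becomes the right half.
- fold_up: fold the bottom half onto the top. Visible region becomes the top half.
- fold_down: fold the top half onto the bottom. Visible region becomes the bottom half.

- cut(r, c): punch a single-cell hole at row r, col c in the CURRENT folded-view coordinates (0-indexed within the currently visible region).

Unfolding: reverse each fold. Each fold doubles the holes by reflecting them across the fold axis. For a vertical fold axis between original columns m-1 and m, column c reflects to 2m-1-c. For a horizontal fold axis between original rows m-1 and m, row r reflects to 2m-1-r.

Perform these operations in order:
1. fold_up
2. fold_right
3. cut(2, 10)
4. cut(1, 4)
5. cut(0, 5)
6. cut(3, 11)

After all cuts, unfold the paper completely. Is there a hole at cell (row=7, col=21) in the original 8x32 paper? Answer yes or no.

Answer: yes

Derivation:
Op 1 fold_up: fold axis h@4; visible region now rows[0,4) x cols[0,32) = 4x32
Op 2 fold_right: fold axis v@16; visible region now rows[0,4) x cols[16,32) = 4x16
Op 3 cut(2, 10): punch at orig (2,26); cuts so far [(2, 26)]; region rows[0,4) x cols[16,32) = 4x16
Op 4 cut(1, 4): punch at orig (1,20); cuts so far [(1, 20), (2, 26)]; region rows[0,4) x cols[16,32) = 4x16
Op 5 cut(0, 5): punch at orig (0,21); cuts so far [(0, 21), (1, 20), (2, 26)]; region rows[0,4) x cols[16,32) = 4x16
Op 6 cut(3, 11): punch at orig (3,27); cuts so far [(0, 21), (1, 20), (2, 26), (3, 27)]; region rows[0,4) x cols[16,32) = 4x16
Unfold 1 (reflect across v@16): 8 holes -> [(0, 10), (0, 21), (1, 11), (1, 20), (2, 5), (2, 26), (3, 4), (3, 27)]
Unfold 2 (reflect across h@4): 16 holes -> [(0, 10), (0, 21), (1, 11), (1, 20), (2, 5), (2, 26), (3, 4), (3, 27), (4, 4), (4, 27), (5, 5), (5, 26), (6, 11), (6, 20), (7, 10), (7, 21)]
Holes: [(0, 10), (0, 21), (1, 11), (1, 20), (2, 5), (2, 26), (3, 4), (3, 27), (4, 4), (4, 27), (5, 5), (5, 26), (6, 11), (6, 20), (7, 10), (7, 21)]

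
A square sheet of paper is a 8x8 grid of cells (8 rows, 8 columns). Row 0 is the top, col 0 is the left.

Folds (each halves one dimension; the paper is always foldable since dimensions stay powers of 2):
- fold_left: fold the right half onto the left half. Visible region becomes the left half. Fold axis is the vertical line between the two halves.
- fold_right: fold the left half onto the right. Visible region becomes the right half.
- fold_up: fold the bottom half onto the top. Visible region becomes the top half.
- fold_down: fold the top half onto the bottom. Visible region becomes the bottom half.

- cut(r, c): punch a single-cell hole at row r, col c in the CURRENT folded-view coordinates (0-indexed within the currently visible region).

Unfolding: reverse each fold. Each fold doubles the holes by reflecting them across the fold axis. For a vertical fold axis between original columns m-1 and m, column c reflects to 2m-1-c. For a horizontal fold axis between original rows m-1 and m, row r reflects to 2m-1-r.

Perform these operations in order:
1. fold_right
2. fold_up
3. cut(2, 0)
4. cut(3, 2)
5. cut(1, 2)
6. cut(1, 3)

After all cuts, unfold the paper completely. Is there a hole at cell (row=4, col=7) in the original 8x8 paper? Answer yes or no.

Answer: no

Derivation:
Op 1 fold_right: fold axis v@4; visible region now rows[0,8) x cols[4,8) = 8x4
Op 2 fold_up: fold axis h@4; visible region now rows[0,4) x cols[4,8) = 4x4
Op 3 cut(2, 0): punch at orig (2,4); cuts so far [(2, 4)]; region rows[0,4) x cols[4,8) = 4x4
Op 4 cut(3, 2): punch at orig (3,6); cuts so far [(2, 4), (3, 6)]; region rows[0,4) x cols[4,8) = 4x4
Op 5 cut(1, 2): punch at orig (1,6); cuts so far [(1, 6), (2, 4), (3, 6)]; region rows[0,4) x cols[4,8) = 4x4
Op 6 cut(1, 3): punch at orig (1,7); cuts so far [(1, 6), (1, 7), (2, 4), (3, 6)]; region rows[0,4) x cols[4,8) = 4x4
Unfold 1 (reflect across h@4): 8 holes -> [(1, 6), (1, 7), (2, 4), (3, 6), (4, 6), (5, 4), (6, 6), (6, 7)]
Unfold 2 (reflect across v@4): 16 holes -> [(1, 0), (1, 1), (1, 6), (1, 7), (2, 3), (2, 4), (3, 1), (3, 6), (4, 1), (4, 6), (5, 3), (5, 4), (6, 0), (6, 1), (6, 6), (6, 7)]
Holes: [(1, 0), (1, 1), (1, 6), (1, 7), (2, 3), (2, 4), (3, 1), (3, 6), (4, 1), (4, 6), (5, 3), (5, 4), (6, 0), (6, 1), (6, 6), (6, 7)]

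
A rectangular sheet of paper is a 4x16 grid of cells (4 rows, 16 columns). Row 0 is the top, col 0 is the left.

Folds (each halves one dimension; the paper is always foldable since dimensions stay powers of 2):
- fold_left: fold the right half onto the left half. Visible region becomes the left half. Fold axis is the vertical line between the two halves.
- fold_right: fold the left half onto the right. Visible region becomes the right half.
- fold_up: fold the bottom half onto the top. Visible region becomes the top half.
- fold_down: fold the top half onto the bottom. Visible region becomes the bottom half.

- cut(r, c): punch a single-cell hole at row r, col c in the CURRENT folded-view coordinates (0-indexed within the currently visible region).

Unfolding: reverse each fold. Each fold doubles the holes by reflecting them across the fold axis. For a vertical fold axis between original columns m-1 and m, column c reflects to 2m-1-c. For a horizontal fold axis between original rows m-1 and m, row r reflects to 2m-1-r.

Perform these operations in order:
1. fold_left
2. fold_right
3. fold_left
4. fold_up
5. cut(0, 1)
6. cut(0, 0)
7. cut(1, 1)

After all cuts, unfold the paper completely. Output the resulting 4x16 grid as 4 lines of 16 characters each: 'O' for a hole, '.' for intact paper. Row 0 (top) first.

Op 1 fold_left: fold axis v@8; visible region now rows[0,4) x cols[0,8) = 4x8
Op 2 fold_right: fold axis v@4; visible region now rows[0,4) x cols[4,8) = 4x4
Op 3 fold_left: fold axis v@6; visible region now rows[0,4) x cols[4,6) = 4x2
Op 4 fold_up: fold axis h@2; visible region now rows[0,2) x cols[4,6) = 2x2
Op 5 cut(0, 1): punch at orig (0,5); cuts so far [(0, 5)]; region rows[0,2) x cols[4,6) = 2x2
Op 6 cut(0, 0): punch at orig (0,4); cuts so far [(0, 4), (0, 5)]; region rows[0,2) x cols[4,6) = 2x2
Op 7 cut(1, 1): punch at orig (1,5); cuts so far [(0, 4), (0, 5), (1, 5)]; region rows[0,2) x cols[4,6) = 2x2
Unfold 1 (reflect across h@2): 6 holes -> [(0, 4), (0, 5), (1, 5), (2, 5), (3, 4), (3, 5)]
Unfold 2 (reflect across v@6): 12 holes -> [(0, 4), (0, 5), (0, 6), (0, 7), (1, 5), (1, 6), (2, 5), (2, 6), (3, 4), (3, 5), (3, 6), (3, 7)]
Unfold 3 (reflect across v@4): 24 holes -> [(0, 0), (0, 1), (0, 2), (0, 3), (0, 4), (0, 5), (0, 6), (0, 7), (1, 1), (1, 2), (1, 5), (1, 6), (2, 1), (2, 2), (2, 5), (2, 6), (3, 0), (3, 1), (3, 2), (3, 3), (3, 4), (3, 5), (3, 6), (3, 7)]
Unfold 4 (reflect across v@8): 48 holes -> [(0, 0), (0, 1), (0, 2), (0, 3), (0, 4), (0, 5), (0, 6), (0, 7), (0, 8), (0, 9), (0, 10), (0, 11), (0, 12), (0, 13), (0, 14), (0, 15), (1, 1), (1, 2), (1, 5), (1, 6), (1, 9), (1, 10), (1, 13), (1, 14), (2, 1), (2, 2), (2, 5), (2, 6), (2, 9), (2, 10), (2, 13), (2, 14), (3, 0), (3, 1), (3, 2), (3, 3), (3, 4), (3, 5), (3, 6), (3, 7), (3, 8), (3, 9), (3, 10), (3, 11), (3, 12), (3, 13), (3, 14), (3, 15)]

Answer: OOOOOOOOOOOOOOOO
.OO..OO..OO..OO.
.OO..OO..OO..OO.
OOOOOOOOOOOOOOOO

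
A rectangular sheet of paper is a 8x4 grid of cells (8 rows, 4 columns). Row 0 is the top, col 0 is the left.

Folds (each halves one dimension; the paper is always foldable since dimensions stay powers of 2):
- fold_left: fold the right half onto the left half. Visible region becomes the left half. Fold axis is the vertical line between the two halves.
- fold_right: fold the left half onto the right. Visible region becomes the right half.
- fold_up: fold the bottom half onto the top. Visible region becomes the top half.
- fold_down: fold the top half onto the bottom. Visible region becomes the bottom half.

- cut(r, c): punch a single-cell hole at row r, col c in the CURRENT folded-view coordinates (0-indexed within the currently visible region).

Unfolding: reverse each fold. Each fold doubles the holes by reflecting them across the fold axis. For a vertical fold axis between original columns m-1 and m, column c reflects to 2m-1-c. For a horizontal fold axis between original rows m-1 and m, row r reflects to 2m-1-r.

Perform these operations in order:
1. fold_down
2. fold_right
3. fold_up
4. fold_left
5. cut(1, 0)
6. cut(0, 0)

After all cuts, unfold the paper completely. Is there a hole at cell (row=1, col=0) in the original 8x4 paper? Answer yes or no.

Answer: yes

Derivation:
Op 1 fold_down: fold axis h@4; visible region now rows[4,8) x cols[0,4) = 4x4
Op 2 fold_right: fold axis v@2; visible region now rows[4,8) x cols[2,4) = 4x2
Op 3 fold_up: fold axis h@6; visible region now rows[4,6) x cols[2,4) = 2x2
Op 4 fold_left: fold axis v@3; visible region now rows[4,6) x cols[2,3) = 2x1
Op 5 cut(1, 0): punch at orig (5,2); cuts so far [(5, 2)]; region rows[4,6) x cols[2,3) = 2x1
Op 6 cut(0, 0): punch at orig (4,2); cuts so far [(4, 2), (5, 2)]; region rows[4,6) x cols[2,3) = 2x1
Unfold 1 (reflect across v@3): 4 holes -> [(4, 2), (4, 3), (5, 2), (5, 3)]
Unfold 2 (reflect across h@6): 8 holes -> [(4, 2), (4, 3), (5, 2), (5, 3), (6, 2), (6, 3), (7, 2), (7, 3)]
Unfold 3 (reflect across v@2): 16 holes -> [(4, 0), (4, 1), (4, 2), (4, 3), (5, 0), (5, 1), (5, 2), (5, 3), (6, 0), (6, 1), (6, 2), (6, 3), (7, 0), (7, 1), (7, 2), (7, 3)]
Unfold 4 (reflect across h@4): 32 holes -> [(0, 0), (0, 1), (0, 2), (0, 3), (1, 0), (1, 1), (1, 2), (1, 3), (2, 0), (2, 1), (2, 2), (2, 3), (3, 0), (3, 1), (3, 2), (3, 3), (4, 0), (4, 1), (4, 2), (4, 3), (5, 0), (5, 1), (5, 2), (5, 3), (6, 0), (6, 1), (6, 2), (6, 3), (7, 0), (7, 1), (7, 2), (7, 3)]
Holes: [(0, 0), (0, 1), (0, 2), (0, 3), (1, 0), (1, 1), (1, 2), (1, 3), (2, 0), (2, 1), (2, 2), (2, 3), (3, 0), (3, 1), (3, 2), (3, 3), (4, 0), (4, 1), (4, 2), (4, 3), (5, 0), (5, 1), (5, 2), (5, 3), (6, 0), (6, 1), (6, 2), (6, 3), (7, 0), (7, 1), (7, 2), (7, 3)]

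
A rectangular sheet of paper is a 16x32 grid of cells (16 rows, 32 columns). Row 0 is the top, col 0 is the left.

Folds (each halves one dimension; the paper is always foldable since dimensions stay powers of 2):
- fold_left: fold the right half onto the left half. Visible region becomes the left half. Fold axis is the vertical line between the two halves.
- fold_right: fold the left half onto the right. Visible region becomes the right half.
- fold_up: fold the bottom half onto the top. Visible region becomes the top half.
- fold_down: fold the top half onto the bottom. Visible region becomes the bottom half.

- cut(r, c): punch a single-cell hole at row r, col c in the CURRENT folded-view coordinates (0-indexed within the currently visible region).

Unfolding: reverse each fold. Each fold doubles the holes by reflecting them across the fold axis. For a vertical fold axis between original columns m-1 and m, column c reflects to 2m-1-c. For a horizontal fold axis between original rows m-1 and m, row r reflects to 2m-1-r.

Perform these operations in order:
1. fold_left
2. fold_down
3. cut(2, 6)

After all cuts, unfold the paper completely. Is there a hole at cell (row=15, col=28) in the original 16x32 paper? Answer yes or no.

Op 1 fold_left: fold axis v@16; visible region now rows[0,16) x cols[0,16) = 16x16
Op 2 fold_down: fold axis h@8; visible region now rows[8,16) x cols[0,16) = 8x16
Op 3 cut(2, 6): punch at orig (10,6); cuts so far [(10, 6)]; region rows[8,16) x cols[0,16) = 8x16
Unfold 1 (reflect across h@8): 2 holes -> [(5, 6), (10, 6)]
Unfold 2 (reflect across v@16): 4 holes -> [(5, 6), (5, 25), (10, 6), (10, 25)]
Holes: [(5, 6), (5, 25), (10, 6), (10, 25)]

Answer: no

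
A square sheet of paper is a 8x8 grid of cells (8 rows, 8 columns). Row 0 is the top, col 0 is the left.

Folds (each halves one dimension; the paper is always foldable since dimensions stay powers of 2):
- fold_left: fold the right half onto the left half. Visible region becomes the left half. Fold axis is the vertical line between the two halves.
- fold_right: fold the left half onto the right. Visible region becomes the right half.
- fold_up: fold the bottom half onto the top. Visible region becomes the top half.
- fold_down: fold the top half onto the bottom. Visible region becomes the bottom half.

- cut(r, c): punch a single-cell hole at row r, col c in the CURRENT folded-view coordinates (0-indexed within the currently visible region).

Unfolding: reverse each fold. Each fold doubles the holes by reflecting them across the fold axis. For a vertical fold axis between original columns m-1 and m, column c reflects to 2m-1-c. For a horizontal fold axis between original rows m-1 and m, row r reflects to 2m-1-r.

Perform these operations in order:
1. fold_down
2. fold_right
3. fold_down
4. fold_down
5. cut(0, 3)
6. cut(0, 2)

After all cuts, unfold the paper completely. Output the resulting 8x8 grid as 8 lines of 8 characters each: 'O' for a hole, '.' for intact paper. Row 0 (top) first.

Answer: OO....OO
OO....OO
OO....OO
OO....OO
OO....OO
OO....OO
OO....OO
OO....OO

Derivation:
Op 1 fold_down: fold axis h@4; visible region now rows[4,8) x cols[0,8) = 4x8
Op 2 fold_right: fold axis v@4; visible region now rows[4,8) x cols[4,8) = 4x4
Op 3 fold_down: fold axis h@6; visible region now rows[6,8) x cols[4,8) = 2x4
Op 4 fold_down: fold axis h@7; visible region now rows[7,8) x cols[4,8) = 1x4
Op 5 cut(0, 3): punch at orig (7,7); cuts so far [(7, 7)]; region rows[7,8) x cols[4,8) = 1x4
Op 6 cut(0, 2): punch at orig (7,6); cuts so far [(7, 6), (7, 7)]; region rows[7,8) x cols[4,8) = 1x4
Unfold 1 (reflect across h@7): 4 holes -> [(6, 6), (6, 7), (7, 6), (7, 7)]
Unfold 2 (reflect across h@6): 8 holes -> [(4, 6), (4, 7), (5, 6), (5, 7), (6, 6), (6, 7), (7, 6), (7, 7)]
Unfold 3 (reflect across v@4): 16 holes -> [(4, 0), (4, 1), (4, 6), (4, 7), (5, 0), (5, 1), (5, 6), (5, 7), (6, 0), (6, 1), (6, 6), (6, 7), (7, 0), (7, 1), (7, 6), (7, 7)]
Unfold 4 (reflect across h@4): 32 holes -> [(0, 0), (0, 1), (0, 6), (0, 7), (1, 0), (1, 1), (1, 6), (1, 7), (2, 0), (2, 1), (2, 6), (2, 7), (3, 0), (3, 1), (3, 6), (3, 7), (4, 0), (4, 1), (4, 6), (4, 7), (5, 0), (5, 1), (5, 6), (5, 7), (6, 0), (6, 1), (6, 6), (6, 7), (7, 0), (7, 1), (7, 6), (7, 7)]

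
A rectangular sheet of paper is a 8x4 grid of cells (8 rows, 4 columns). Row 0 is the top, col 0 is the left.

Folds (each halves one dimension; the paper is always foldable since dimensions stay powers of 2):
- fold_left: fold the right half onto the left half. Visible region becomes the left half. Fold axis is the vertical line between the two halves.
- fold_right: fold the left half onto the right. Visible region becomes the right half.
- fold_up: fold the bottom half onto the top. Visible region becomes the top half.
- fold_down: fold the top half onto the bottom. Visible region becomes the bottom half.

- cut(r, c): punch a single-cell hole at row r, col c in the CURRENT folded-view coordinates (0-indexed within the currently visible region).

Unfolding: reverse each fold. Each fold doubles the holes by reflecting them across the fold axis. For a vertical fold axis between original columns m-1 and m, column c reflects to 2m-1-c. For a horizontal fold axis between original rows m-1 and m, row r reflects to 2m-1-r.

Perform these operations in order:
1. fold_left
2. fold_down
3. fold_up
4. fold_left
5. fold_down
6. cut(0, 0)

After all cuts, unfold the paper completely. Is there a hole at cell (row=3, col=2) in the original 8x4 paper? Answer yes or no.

Answer: yes

Derivation:
Op 1 fold_left: fold axis v@2; visible region now rows[0,8) x cols[0,2) = 8x2
Op 2 fold_down: fold axis h@4; visible region now rows[4,8) x cols[0,2) = 4x2
Op 3 fold_up: fold axis h@6; visible region now rows[4,6) x cols[0,2) = 2x2
Op 4 fold_left: fold axis v@1; visible region now rows[4,6) x cols[0,1) = 2x1
Op 5 fold_down: fold axis h@5; visible region now rows[5,6) x cols[0,1) = 1x1
Op 6 cut(0, 0): punch at orig (5,0); cuts so far [(5, 0)]; region rows[5,6) x cols[0,1) = 1x1
Unfold 1 (reflect across h@5): 2 holes -> [(4, 0), (5, 0)]
Unfold 2 (reflect across v@1): 4 holes -> [(4, 0), (4, 1), (5, 0), (5, 1)]
Unfold 3 (reflect across h@6): 8 holes -> [(4, 0), (4, 1), (5, 0), (5, 1), (6, 0), (6, 1), (7, 0), (7, 1)]
Unfold 4 (reflect across h@4): 16 holes -> [(0, 0), (0, 1), (1, 0), (1, 1), (2, 0), (2, 1), (3, 0), (3, 1), (4, 0), (4, 1), (5, 0), (5, 1), (6, 0), (6, 1), (7, 0), (7, 1)]
Unfold 5 (reflect across v@2): 32 holes -> [(0, 0), (0, 1), (0, 2), (0, 3), (1, 0), (1, 1), (1, 2), (1, 3), (2, 0), (2, 1), (2, 2), (2, 3), (3, 0), (3, 1), (3, 2), (3, 3), (4, 0), (4, 1), (4, 2), (4, 3), (5, 0), (5, 1), (5, 2), (5, 3), (6, 0), (6, 1), (6, 2), (6, 3), (7, 0), (7, 1), (7, 2), (7, 3)]
Holes: [(0, 0), (0, 1), (0, 2), (0, 3), (1, 0), (1, 1), (1, 2), (1, 3), (2, 0), (2, 1), (2, 2), (2, 3), (3, 0), (3, 1), (3, 2), (3, 3), (4, 0), (4, 1), (4, 2), (4, 3), (5, 0), (5, 1), (5, 2), (5, 3), (6, 0), (6, 1), (6, 2), (6, 3), (7, 0), (7, 1), (7, 2), (7, 3)]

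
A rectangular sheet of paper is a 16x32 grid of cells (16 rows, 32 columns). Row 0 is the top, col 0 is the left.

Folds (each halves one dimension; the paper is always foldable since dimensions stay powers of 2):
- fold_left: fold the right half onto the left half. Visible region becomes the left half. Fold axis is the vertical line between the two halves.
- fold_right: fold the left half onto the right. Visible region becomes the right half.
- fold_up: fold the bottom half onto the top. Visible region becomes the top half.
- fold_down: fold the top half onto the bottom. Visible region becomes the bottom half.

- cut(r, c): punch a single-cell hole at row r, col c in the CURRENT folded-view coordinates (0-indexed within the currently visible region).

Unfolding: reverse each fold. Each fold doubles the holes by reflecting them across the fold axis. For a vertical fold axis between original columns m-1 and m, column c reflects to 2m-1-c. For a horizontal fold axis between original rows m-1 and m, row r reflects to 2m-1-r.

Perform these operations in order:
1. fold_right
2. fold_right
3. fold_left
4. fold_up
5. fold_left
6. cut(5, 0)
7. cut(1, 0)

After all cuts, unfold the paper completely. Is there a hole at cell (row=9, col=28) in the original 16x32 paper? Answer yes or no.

Answer: no

Derivation:
Op 1 fold_right: fold axis v@16; visible region now rows[0,16) x cols[16,32) = 16x16
Op 2 fold_right: fold axis v@24; visible region now rows[0,16) x cols[24,32) = 16x8
Op 3 fold_left: fold axis v@28; visible region now rows[0,16) x cols[24,28) = 16x4
Op 4 fold_up: fold axis h@8; visible region now rows[0,8) x cols[24,28) = 8x4
Op 5 fold_left: fold axis v@26; visible region now rows[0,8) x cols[24,26) = 8x2
Op 6 cut(5, 0): punch at orig (5,24); cuts so far [(5, 24)]; region rows[0,8) x cols[24,26) = 8x2
Op 7 cut(1, 0): punch at orig (1,24); cuts so far [(1, 24), (5, 24)]; region rows[0,8) x cols[24,26) = 8x2
Unfold 1 (reflect across v@26): 4 holes -> [(1, 24), (1, 27), (5, 24), (5, 27)]
Unfold 2 (reflect across h@8): 8 holes -> [(1, 24), (1, 27), (5, 24), (5, 27), (10, 24), (10, 27), (14, 24), (14, 27)]
Unfold 3 (reflect across v@28): 16 holes -> [(1, 24), (1, 27), (1, 28), (1, 31), (5, 24), (5, 27), (5, 28), (5, 31), (10, 24), (10, 27), (10, 28), (10, 31), (14, 24), (14, 27), (14, 28), (14, 31)]
Unfold 4 (reflect across v@24): 32 holes -> [(1, 16), (1, 19), (1, 20), (1, 23), (1, 24), (1, 27), (1, 28), (1, 31), (5, 16), (5, 19), (5, 20), (5, 23), (5, 24), (5, 27), (5, 28), (5, 31), (10, 16), (10, 19), (10, 20), (10, 23), (10, 24), (10, 27), (10, 28), (10, 31), (14, 16), (14, 19), (14, 20), (14, 23), (14, 24), (14, 27), (14, 28), (14, 31)]
Unfold 5 (reflect across v@16): 64 holes -> [(1, 0), (1, 3), (1, 4), (1, 7), (1, 8), (1, 11), (1, 12), (1, 15), (1, 16), (1, 19), (1, 20), (1, 23), (1, 24), (1, 27), (1, 28), (1, 31), (5, 0), (5, 3), (5, 4), (5, 7), (5, 8), (5, 11), (5, 12), (5, 15), (5, 16), (5, 19), (5, 20), (5, 23), (5, 24), (5, 27), (5, 28), (5, 31), (10, 0), (10, 3), (10, 4), (10, 7), (10, 8), (10, 11), (10, 12), (10, 15), (10, 16), (10, 19), (10, 20), (10, 23), (10, 24), (10, 27), (10, 28), (10, 31), (14, 0), (14, 3), (14, 4), (14, 7), (14, 8), (14, 11), (14, 12), (14, 15), (14, 16), (14, 19), (14, 20), (14, 23), (14, 24), (14, 27), (14, 28), (14, 31)]
Holes: [(1, 0), (1, 3), (1, 4), (1, 7), (1, 8), (1, 11), (1, 12), (1, 15), (1, 16), (1, 19), (1, 20), (1, 23), (1, 24), (1, 27), (1, 28), (1, 31), (5, 0), (5, 3), (5, 4), (5, 7), (5, 8), (5, 11), (5, 12), (5, 15), (5, 16), (5, 19), (5, 20), (5, 23), (5, 24), (5, 27), (5, 28), (5, 31), (10, 0), (10, 3), (10, 4), (10, 7), (10, 8), (10, 11), (10, 12), (10, 15), (10, 16), (10, 19), (10, 20), (10, 23), (10, 24), (10, 27), (10, 28), (10, 31), (14, 0), (14, 3), (14, 4), (14, 7), (14, 8), (14, 11), (14, 12), (14, 15), (14, 16), (14, 19), (14, 20), (14, 23), (14, 24), (14, 27), (14, 28), (14, 31)]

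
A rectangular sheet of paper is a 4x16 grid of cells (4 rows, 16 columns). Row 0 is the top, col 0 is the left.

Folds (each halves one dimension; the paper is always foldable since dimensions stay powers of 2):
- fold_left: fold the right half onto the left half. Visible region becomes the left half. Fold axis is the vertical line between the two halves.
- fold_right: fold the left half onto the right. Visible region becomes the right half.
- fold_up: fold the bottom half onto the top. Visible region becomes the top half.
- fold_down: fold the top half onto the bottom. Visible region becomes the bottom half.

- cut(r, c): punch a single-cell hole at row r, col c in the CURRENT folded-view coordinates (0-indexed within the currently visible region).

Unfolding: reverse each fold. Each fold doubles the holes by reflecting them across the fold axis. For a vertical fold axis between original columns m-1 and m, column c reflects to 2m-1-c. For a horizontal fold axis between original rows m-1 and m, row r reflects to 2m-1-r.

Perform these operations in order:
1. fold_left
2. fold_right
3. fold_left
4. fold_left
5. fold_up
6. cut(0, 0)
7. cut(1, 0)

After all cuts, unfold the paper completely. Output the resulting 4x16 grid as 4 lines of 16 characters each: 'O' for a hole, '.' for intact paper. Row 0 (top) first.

Answer: OOOOOOOOOOOOOOOO
OOOOOOOOOOOOOOOO
OOOOOOOOOOOOOOOO
OOOOOOOOOOOOOOOO

Derivation:
Op 1 fold_left: fold axis v@8; visible region now rows[0,4) x cols[0,8) = 4x8
Op 2 fold_right: fold axis v@4; visible region now rows[0,4) x cols[4,8) = 4x4
Op 3 fold_left: fold axis v@6; visible region now rows[0,4) x cols[4,6) = 4x2
Op 4 fold_left: fold axis v@5; visible region now rows[0,4) x cols[4,5) = 4x1
Op 5 fold_up: fold axis h@2; visible region now rows[0,2) x cols[4,5) = 2x1
Op 6 cut(0, 0): punch at orig (0,4); cuts so far [(0, 4)]; region rows[0,2) x cols[4,5) = 2x1
Op 7 cut(1, 0): punch at orig (1,4); cuts so far [(0, 4), (1, 4)]; region rows[0,2) x cols[4,5) = 2x1
Unfold 1 (reflect across h@2): 4 holes -> [(0, 4), (1, 4), (2, 4), (3, 4)]
Unfold 2 (reflect across v@5): 8 holes -> [(0, 4), (0, 5), (1, 4), (1, 5), (2, 4), (2, 5), (3, 4), (3, 5)]
Unfold 3 (reflect across v@6): 16 holes -> [(0, 4), (0, 5), (0, 6), (0, 7), (1, 4), (1, 5), (1, 6), (1, 7), (2, 4), (2, 5), (2, 6), (2, 7), (3, 4), (3, 5), (3, 6), (3, 7)]
Unfold 4 (reflect across v@4): 32 holes -> [(0, 0), (0, 1), (0, 2), (0, 3), (0, 4), (0, 5), (0, 6), (0, 7), (1, 0), (1, 1), (1, 2), (1, 3), (1, 4), (1, 5), (1, 6), (1, 7), (2, 0), (2, 1), (2, 2), (2, 3), (2, 4), (2, 5), (2, 6), (2, 7), (3, 0), (3, 1), (3, 2), (3, 3), (3, 4), (3, 5), (3, 6), (3, 7)]
Unfold 5 (reflect across v@8): 64 holes -> [(0, 0), (0, 1), (0, 2), (0, 3), (0, 4), (0, 5), (0, 6), (0, 7), (0, 8), (0, 9), (0, 10), (0, 11), (0, 12), (0, 13), (0, 14), (0, 15), (1, 0), (1, 1), (1, 2), (1, 3), (1, 4), (1, 5), (1, 6), (1, 7), (1, 8), (1, 9), (1, 10), (1, 11), (1, 12), (1, 13), (1, 14), (1, 15), (2, 0), (2, 1), (2, 2), (2, 3), (2, 4), (2, 5), (2, 6), (2, 7), (2, 8), (2, 9), (2, 10), (2, 11), (2, 12), (2, 13), (2, 14), (2, 15), (3, 0), (3, 1), (3, 2), (3, 3), (3, 4), (3, 5), (3, 6), (3, 7), (3, 8), (3, 9), (3, 10), (3, 11), (3, 12), (3, 13), (3, 14), (3, 15)]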